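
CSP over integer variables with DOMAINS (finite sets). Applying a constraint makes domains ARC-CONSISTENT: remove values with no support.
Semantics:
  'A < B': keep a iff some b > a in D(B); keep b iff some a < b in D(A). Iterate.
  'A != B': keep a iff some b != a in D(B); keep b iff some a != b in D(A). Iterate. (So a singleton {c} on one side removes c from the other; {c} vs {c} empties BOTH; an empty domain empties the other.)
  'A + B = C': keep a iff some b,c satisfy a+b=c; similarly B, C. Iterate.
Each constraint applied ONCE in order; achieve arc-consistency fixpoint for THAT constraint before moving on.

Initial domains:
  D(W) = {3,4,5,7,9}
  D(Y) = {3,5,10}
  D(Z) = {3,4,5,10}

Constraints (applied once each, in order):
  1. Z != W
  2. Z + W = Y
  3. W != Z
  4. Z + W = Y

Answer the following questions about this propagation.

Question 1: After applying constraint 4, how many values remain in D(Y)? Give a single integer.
Constraint 1 (Z != W) on D(Z)={3,4,5,10} D(W)={3,4,5,7,9}: no change
Constraint 2 (Z + W = Y) on D(Z)={3,4,5,10} D(W)={3,4,5,7,9} D(Y)={3,5,10}: Z {3,4,5,10}->{3,5}; W {3,4,5,7,9}->{5,7}; Y {3,5,10}->{10}
Constraint 3 (W != Z) on D(W)={5,7} D(Z)={3,5}: no change
Constraint 4 (Z + W = Y) on D(Z)={3,5} D(W)={5,7} D(Y)={10}: no change
So after constraint 4: D(Y)={10}, size = 1

Answer: 1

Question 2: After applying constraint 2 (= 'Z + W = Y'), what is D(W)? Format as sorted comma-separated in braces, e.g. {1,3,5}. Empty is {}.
Answer: {5,7}

Derivation:
Constraint 1 (Z != W) on D(Z)={3,4,5,10} D(W)={3,4,5,7,9}: no change
Constraint 2 (Z + W = Y) on D(Z)={3,4,5,10} D(W)={3,4,5,7,9} D(Y)={3,5,10}: Z {3,4,5,10}->{3,5}; W {3,4,5,7,9}->{5,7}; Y {3,5,10}->{10}
So after constraint 2: D(W) = {5,7}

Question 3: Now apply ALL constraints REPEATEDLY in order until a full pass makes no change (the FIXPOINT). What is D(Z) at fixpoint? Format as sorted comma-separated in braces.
Answer: {3,5}

Derivation:
pass 0 (initial): D(Z)={3,4,5,10}
pass 1: W {3,4,5,7,9}->{5,7}; Y {3,5,10}->{10}; Z {3,4,5,10}->{3,5}
pass 2: no change
Fixpoint after 2 passes: D(Z) = {3,5}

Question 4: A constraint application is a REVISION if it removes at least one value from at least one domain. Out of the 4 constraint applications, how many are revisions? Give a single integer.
Constraint 1 (Z != W) on D(Z)={3,4,5,10} D(W)={3,4,5,7,9}: no change => not a revision
Constraint 2 (Z + W = Y) on D(Z)={3,4,5,10} D(W)={3,4,5,7,9} D(Y)={3,5,10}: Z {3,4,5,10}->{3,5}; W {3,4,5,7,9}->{5,7}; Y {3,5,10}->{10} => REVISION
Constraint 3 (W != Z) on D(W)={5,7} D(Z)={3,5}: no change => not a revision
Constraint 4 (Z + W = Y) on D(Z)={3,5} D(W)={5,7} D(Y)={10}: no change => not a revision
Total revisions = 1

Answer: 1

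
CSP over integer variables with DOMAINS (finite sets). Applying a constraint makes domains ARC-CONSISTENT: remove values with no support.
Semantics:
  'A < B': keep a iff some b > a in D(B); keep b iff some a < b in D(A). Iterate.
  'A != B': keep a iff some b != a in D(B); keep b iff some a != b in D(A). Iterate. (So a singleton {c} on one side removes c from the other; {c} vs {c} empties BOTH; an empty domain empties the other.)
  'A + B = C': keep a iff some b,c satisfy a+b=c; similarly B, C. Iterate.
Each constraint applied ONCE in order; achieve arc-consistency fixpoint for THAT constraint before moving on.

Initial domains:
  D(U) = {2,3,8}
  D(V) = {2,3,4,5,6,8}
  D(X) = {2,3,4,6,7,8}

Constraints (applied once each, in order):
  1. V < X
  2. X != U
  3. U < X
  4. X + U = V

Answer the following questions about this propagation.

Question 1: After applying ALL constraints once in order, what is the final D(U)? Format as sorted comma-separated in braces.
Answer: {2,3}

Derivation:
Constraint 1 (V < X) on D(V)={2,3,4,5,6,8} D(X)={2,3,4,6,7,8}: V {2,3,4,5,6,8}->{2,3,4,5,6}; X {2,3,4,6,7,8}->{3,4,6,7,8}
Constraint 2 (X != U) on D(X)={3,4,6,7,8} D(U)={2,3,8}: no change
Constraint 3 (U < X) on D(U)={2,3,8} D(X)={3,4,6,7,8}: U {2,3,8}->{2,3}
Constraint 4 (X + U = V) on D(X)={3,4,6,7,8} D(U)={2,3} D(V)={2,3,4,5,6}: X {3,4,6,7,8}->{3,4}; V {2,3,4,5,6}->{5,6}
So after all 4 constraints: D(U) = {2,3}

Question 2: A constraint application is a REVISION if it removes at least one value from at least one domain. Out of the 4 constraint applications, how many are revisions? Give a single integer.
Answer: 3

Derivation:
Constraint 1 (V < X) on D(V)={2,3,4,5,6,8} D(X)={2,3,4,6,7,8}: V {2,3,4,5,6,8}->{2,3,4,5,6}; X {2,3,4,6,7,8}->{3,4,6,7,8} => REVISION
Constraint 2 (X != U) on D(X)={3,4,6,7,8} D(U)={2,3,8}: no change => not a revision
Constraint 3 (U < X) on D(U)={2,3,8} D(X)={3,4,6,7,8}: U {2,3,8}->{2,3} => REVISION
Constraint 4 (X + U = V) on D(X)={3,4,6,7,8} D(U)={2,3} D(V)={2,3,4,5,6}: X {3,4,6,7,8}->{3,4}; V {2,3,4,5,6}->{5,6} => REVISION
Total revisions = 3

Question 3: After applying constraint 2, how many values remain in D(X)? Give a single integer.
Constraint 1 (V < X) on D(V)={2,3,4,5,6,8} D(X)={2,3,4,6,7,8}: V {2,3,4,5,6,8}->{2,3,4,5,6}; X {2,3,4,6,7,8}->{3,4,6,7,8}
Constraint 2 (X != U) on D(X)={3,4,6,7,8} D(U)={2,3,8}: no change
So after constraint 2: D(X)={3,4,6,7,8}, size = 5

Answer: 5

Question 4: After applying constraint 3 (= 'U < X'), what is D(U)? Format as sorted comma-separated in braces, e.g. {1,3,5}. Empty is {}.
Constraint 1 (V < X) on D(V)={2,3,4,5,6,8} D(X)={2,3,4,6,7,8}: V {2,3,4,5,6,8}->{2,3,4,5,6}; X {2,3,4,6,7,8}->{3,4,6,7,8}
Constraint 2 (X != U) on D(X)={3,4,6,7,8} D(U)={2,3,8}: no change
Constraint 3 (U < X) on D(U)={2,3,8} D(X)={3,4,6,7,8}: U {2,3,8}->{2,3}
So after constraint 3: D(U) = {2,3}

Answer: {2,3}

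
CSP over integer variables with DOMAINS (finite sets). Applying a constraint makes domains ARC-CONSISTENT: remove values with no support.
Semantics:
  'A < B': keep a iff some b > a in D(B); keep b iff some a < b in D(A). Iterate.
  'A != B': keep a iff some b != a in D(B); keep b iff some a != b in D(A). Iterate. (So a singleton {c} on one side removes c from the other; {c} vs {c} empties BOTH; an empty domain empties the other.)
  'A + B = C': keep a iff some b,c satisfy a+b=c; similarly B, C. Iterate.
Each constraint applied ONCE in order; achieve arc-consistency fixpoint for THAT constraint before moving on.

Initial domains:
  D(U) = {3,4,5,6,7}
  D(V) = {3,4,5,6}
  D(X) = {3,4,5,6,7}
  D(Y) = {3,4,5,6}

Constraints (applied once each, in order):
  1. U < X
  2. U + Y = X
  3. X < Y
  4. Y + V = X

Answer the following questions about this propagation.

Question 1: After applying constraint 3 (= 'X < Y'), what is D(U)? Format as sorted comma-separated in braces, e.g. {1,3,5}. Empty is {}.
Constraint 1 (U < X) on D(U)={3,4,5,6,7} D(X)={3,4,5,6,7}: U {3,4,5,6,7}->{3,4,5,6}; X {3,4,5,6,7}->{4,5,6,7}
Constraint 2 (U + Y = X) on D(U)={3,4,5,6} D(Y)={3,4,5,6} D(X)={4,5,6,7}: U {3,4,5,6}->{3,4}; Y {3,4,5,6}->{3,4}; X {4,5,6,7}->{6,7}
Constraint 3 (X < Y) on D(X)={6,7} D(Y)={3,4}: X {6,7}->{}; Y {3,4}->{}
So after constraint 3: D(U) = {3,4}

Answer: {3,4}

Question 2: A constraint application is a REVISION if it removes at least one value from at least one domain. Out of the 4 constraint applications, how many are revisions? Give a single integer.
Constraint 1 (U < X) on D(U)={3,4,5,6,7} D(X)={3,4,5,6,7}: U {3,4,5,6,7}->{3,4,5,6}; X {3,4,5,6,7}->{4,5,6,7} => REVISION
Constraint 2 (U + Y = X) on D(U)={3,4,5,6} D(Y)={3,4,5,6} D(X)={4,5,6,7}: U {3,4,5,6}->{3,4}; Y {3,4,5,6}->{3,4}; X {4,5,6,7}->{6,7} => REVISION
Constraint 3 (X < Y) on D(X)={6,7} D(Y)={3,4}: X {6,7}->{}; Y {3,4}->{} => REVISION
Constraint 4 (Y + V = X) on D(Y)={} D(V)={3,4,5,6} D(X)={}: V {3,4,5,6}->{} => REVISION
Total revisions = 4

Answer: 4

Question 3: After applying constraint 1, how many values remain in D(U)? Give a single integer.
Answer: 4

Derivation:
Constraint 1 (U < X) on D(U)={3,4,5,6,7} D(X)={3,4,5,6,7}: U {3,4,5,6,7}->{3,4,5,6}; X {3,4,5,6,7}->{4,5,6,7}
So after constraint 1: D(U)={3,4,5,6}, size = 4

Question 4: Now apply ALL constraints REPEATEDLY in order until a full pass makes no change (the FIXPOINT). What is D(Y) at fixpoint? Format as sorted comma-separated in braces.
pass 0 (initial): D(Y)={3,4,5,6}
pass 1: U {3,4,5,6,7}->{3,4}; V {3,4,5,6}->{}; X {3,4,5,6,7}->{}; Y {3,4,5,6}->{}
pass 2: U {3,4}->{}
pass 3: no change
Fixpoint after 3 passes: D(Y) = {}

Answer: {}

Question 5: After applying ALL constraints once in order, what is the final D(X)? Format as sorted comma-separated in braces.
Constraint 1 (U < X) on D(U)={3,4,5,6,7} D(X)={3,4,5,6,7}: U {3,4,5,6,7}->{3,4,5,6}; X {3,4,5,6,7}->{4,5,6,7}
Constraint 2 (U + Y = X) on D(U)={3,4,5,6} D(Y)={3,4,5,6} D(X)={4,5,6,7}: U {3,4,5,6}->{3,4}; Y {3,4,5,6}->{3,4}; X {4,5,6,7}->{6,7}
Constraint 3 (X < Y) on D(X)={6,7} D(Y)={3,4}: X {6,7}->{}; Y {3,4}->{}
Constraint 4 (Y + V = X) on D(Y)={} D(V)={3,4,5,6} D(X)={}: V {3,4,5,6}->{}
So after all 4 constraints: D(X) = {}

Answer: {}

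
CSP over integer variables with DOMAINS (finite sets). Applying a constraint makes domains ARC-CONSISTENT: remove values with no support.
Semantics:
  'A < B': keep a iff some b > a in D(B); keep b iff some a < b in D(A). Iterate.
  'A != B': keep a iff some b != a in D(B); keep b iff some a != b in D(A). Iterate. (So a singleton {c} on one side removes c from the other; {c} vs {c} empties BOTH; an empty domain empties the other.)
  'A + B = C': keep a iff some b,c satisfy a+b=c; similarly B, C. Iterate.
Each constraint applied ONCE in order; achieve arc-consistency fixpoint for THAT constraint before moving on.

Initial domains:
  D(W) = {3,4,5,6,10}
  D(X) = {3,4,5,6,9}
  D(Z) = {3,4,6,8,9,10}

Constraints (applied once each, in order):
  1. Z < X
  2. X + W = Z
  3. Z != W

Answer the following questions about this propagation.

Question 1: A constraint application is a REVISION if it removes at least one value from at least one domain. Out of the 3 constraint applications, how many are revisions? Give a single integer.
Constraint 1 (Z < X) on D(Z)={3,4,6,8,9,10} D(X)={3,4,5,6,9}: Z {3,4,6,8,9,10}->{3,4,6,8}; X {3,4,5,6,9}->{4,5,6,9} => REVISION
Constraint 2 (X + W = Z) on D(X)={4,5,6,9} D(W)={3,4,5,6,10} D(Z)={3,4,6,8}: X {4,5,6,9}->{4,5}; W {3,4,5,6,10}->{3,4}; Z {3,4,6,8}->{8} => REVISION
Constraint 3 (Z != W) on D(Z)={8} D(W)={3,4}: no change => not a revision
Total revisions = 2

Answer: 2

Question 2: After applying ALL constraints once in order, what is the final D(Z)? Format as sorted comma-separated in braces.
Answer: {8}

Derivation:
Constraint 1 (Z < X) on D(Z)={3,4,6,8,9,10} D(X)={3,4,5,6,9}: Z {3,4,6,8,9,10}->{3,4,6,8}; X {3,4,5,6,9}->{4,5,6,9}
Constraint 2 (X + W = Z) on D(X)={4,5,6,9} D(W)={3,4,5,6,10} D(Z)={3,4,6,8}: X {4,5,6,9}->{4,5}; W {3,4,5,6,10}->{3,4}; Z {3,4,6,8}->{8}
Constraint 3 (Z != W) on D(Z)={8} D(W)={3,4}: no change
So after all 3 constraints: D(Z) = {8}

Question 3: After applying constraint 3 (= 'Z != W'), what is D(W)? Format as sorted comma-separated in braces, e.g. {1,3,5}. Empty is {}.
Constraint 1 (Z < X) on D(Z)={3,4,6,8,9,10} D(X)={3,4,5,6,9}: Z {3,4,6,8,9,10}->{3,4,6,8}; X {3,4,5,6,9}->{4,5,6,9}
Constraint 2 (X + W = Z) on D(X)={4,5,6,9} D(W)={3,4,5,6,10} D(Z)={3,4,6,8}: X {4,5,6,9}->{4,5}; W {3,4,5,6,10}->{3,4}; Z {3,4,6,8}->{8}
Constraint 3 (Z != W) on D(Z)={8} D(W)={3,4}: no change
So after constraint 3: D(W) = {3,4}

Answer: {3,4}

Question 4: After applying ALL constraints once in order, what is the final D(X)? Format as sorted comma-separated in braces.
Constraint 1 (Z < X) on D(Z)={3,4,6,8,9,10} D(X)={3,4,5,6,9}: Z {3,4,6,8,9,10}->{3,4,6,8}; X {3,4,5,6,9}->{4,5,6,9}
Constraint 2 (X + W = Z) on D(X)={4,5,6,9} D(W)={3,4,5,6,10} D(Z)={3,4,6,8}: X {4,5,6,9}->{4,5}; W {3,4,5,6,10}->{3,4}; Z {3,4,6,8}->{8}
Constraint 3 (Z != W) on D(Z)={8} D(W)={3,4}: no change
So after all 3 constraints: D(X) = {4,5}

Answer: {4,5}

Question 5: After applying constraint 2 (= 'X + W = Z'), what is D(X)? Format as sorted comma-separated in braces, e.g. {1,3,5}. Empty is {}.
Answer: {4,5}

Derivation:
Constraint 1 (Z < X) on D(Z)={3,4,6,8,9,10} D(X)={3,4,5,6,9}: Z {3,4,6,8,9,10}->{3,4,6,8}; X {3,4,5,6,9}->{4,5,6,9}
Constraint 2 (X + W = Z) on D(X)={4,5,6,9} D(W)={3,4,5,6,10} D(Z)={3,4,6,8}: X {4,5,6,9}->{4,5}; W {3,4,5,6,10}->{3,4}; Z {3,4,6,8}->{8}
So after constraint 2: D(X) = {4,5}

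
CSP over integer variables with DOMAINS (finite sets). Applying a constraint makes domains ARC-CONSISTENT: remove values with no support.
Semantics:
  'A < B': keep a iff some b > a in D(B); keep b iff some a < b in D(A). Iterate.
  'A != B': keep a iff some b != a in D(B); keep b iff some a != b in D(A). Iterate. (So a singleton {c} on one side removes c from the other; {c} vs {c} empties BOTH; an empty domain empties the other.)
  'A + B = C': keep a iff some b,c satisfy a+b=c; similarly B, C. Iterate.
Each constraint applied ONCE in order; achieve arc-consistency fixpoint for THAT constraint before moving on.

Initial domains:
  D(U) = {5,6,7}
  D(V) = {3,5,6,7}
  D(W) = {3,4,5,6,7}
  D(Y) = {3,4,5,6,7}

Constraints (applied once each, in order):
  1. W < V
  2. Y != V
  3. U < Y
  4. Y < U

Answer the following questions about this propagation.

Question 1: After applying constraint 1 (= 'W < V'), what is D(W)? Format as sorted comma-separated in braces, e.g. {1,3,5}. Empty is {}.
Constraint 1 (W < V) on D(W)={3,4,5,6,7} D(V)={3,5,6,7}: W {3,4,5,6,7}->{3,4,5,6}; V {3,5,6,7}->{5,6,7}
So after constraint 1: D(W) = {3,4,5,6}

Answer: {3,4,5,6}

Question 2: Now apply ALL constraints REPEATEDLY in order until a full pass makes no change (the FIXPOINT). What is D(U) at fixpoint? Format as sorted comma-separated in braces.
pass 0 (initial): D(U)={5,6,7}
pass 1: U {5,6,7}->{}; V {3,5,6,7}->{5,6,7}; W {3,4,5,6,7}->{3,4,5,6}; Y {3,4,5,6,7}->{}
pass 2: V {5,6,7}->{}
pass 3: W {3,4,5,6}->{}
pass 4: no change
Fixpoint after 4 passes: D(U) = {}

Answer: {}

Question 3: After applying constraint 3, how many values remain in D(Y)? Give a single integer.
Answer: 2

Derivation:
Constraint 1 (W < V) on D(W)={3,4,5,6,7} D(V)={3,5,6,7}: W {3,4,5,6,7}->{3,4,5,6}; V {3,5,6,7}->{5,6,7}
Constraint 2 (Y != V) on D(Y)={3,4,5,6,7} D(V)={5,6,7}: no change
Constraint 3 (U < Y) on D(U)={5,6,7} D(Y)={3,4,5,6,7}: U {5,6,7}->{5,6}; Y {3,4,5,6,7}->{6,7}
So after constraint 3: D(Y)={6,7}, size = 2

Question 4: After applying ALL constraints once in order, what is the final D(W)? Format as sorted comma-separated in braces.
Answer: {3,4,5,6}

Derivation:
Constraint 1 (W < V) on D(W)={3,4,5,6,7} D(V)={3,5,6,7}: W {3,4,5,6,7}->{3,4,5,6}; V {3,5,6,7}->{5,6,7}
Constraint 2 (Y != V) on D(Y)={3,4,5,6,7} D(V)={5,6,7}: no change
Constraint 3 (U < Y) on D(U)={5,6,7} D(Y)={3,4,5,6,7}: U {5,6,7}->{5,6}; Y {3,4,5,6,7}->{6,7}
Constraint 4 (Y < U) on D(Y)={6,7} D(U)={5,6}: Y {6,7}->{}; U {5,6}->{}
So after all 4 constraints: D(W) = {3,4,5,6}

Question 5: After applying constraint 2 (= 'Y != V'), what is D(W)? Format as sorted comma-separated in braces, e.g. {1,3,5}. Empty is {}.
Answer: {3,4,5,6}

Derivation:
Constraint 1 (W < V) on D(W)={3,4,5,6,7} D(V)={3,5,6,7}: W {3,4,5,6,7}->{3,4,5,6}; V {3,5,6,7}->{5,6,7}
Constraint 2 (Y != V) on D(Y)={3,4,5,6,7} D(V)={5,6,7}: no change
So after constraint 2: D(W) = {3,4,5,6}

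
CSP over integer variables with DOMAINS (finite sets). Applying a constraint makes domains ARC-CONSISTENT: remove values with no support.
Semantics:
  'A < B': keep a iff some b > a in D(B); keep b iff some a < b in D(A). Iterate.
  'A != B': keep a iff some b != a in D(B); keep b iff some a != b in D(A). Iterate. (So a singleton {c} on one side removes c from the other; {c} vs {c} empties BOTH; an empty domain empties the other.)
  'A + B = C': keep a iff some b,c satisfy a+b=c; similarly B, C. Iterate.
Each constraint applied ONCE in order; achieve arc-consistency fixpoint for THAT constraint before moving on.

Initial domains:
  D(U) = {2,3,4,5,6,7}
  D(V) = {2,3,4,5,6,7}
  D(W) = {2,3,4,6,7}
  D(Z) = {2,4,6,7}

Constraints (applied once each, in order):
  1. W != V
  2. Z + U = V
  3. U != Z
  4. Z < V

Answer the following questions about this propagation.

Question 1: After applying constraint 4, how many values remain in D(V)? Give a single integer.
Constraint 1 (W != V) on D(W)={2,3,4,6,7} D(V)={2,3,4,5,6,7}: no change
Constraint 2 (Z + U = V) on D(Z)={2,4,6,7} D(U)={2,3,4,5,6,7} D(V)={2,3,4,5,6,7}: Z {2,4,6,7}->{2,4}; U {2,3,4,5,6,7}->{2,3,4,5}; V {2,3,4,5,6,7}->{4,5,6,7}
Constraint 3 (U != Z) on D(U)={2,3,4,5} D(Z)={2,4}: no change
Constraint 4 (Z < V) on D(Z)={2,4} D(V)={4,5,6,7}: no change
So after constraint 4: D(V)={4,5,6,7}, size = 4

Answer: 4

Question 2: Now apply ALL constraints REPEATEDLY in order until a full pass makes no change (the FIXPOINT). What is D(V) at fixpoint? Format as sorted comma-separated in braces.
pass 0 (initial): D(V)={2,3,4,5,6,7}
pass 1: U {2,3,4,5,6,7}->{2,3,4,5}; V {2,3,4,5,6,7}->{4,5,6,7}; Z {2,4,6,7}->{2,4}
pass 2: no change
Fixpoint after 2 passes: D(V) = {4,5,6,7}

Answer: {4,5,6,7}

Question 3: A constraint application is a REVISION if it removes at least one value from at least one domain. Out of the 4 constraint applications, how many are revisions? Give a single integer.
Constraint 1 (W != V) on D(W)={2,3,4,6,7} D(V)={2,3,4,5,6,7}: no change => not a revision
Constraint 2 (Z + U = V) on D(Z)={2,4,6,7} D(U)={2,3,4,5,6,7} D(V)={2,3,4,5,6,7}: Z {2,4,6,7}->{2,4}; U {2,3,4,5,6,7}->{2,3,4,5}; V {2,3,4,5,6,7}->{4,5,6,7} => REVISION
Constraint 3 (U != Z) on D(U)={2,3,4,5} D(Z)={2,4}: no change => not a revision
Constraint 4 (Z < V) on D(Z)={2,4} D(V)={4,5,6,7}: no change => not a revision
Total revisions = 1

Answer: 1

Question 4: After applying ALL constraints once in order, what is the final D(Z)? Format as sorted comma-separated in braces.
Answer: {2,4}

Derivation:
Constraint 1 (W != V) on D(W)={2,3,4,6,7} D(V)={2,3,4,5,6,7}: no change
Constraint 2 (Z + U = V) on D(Z)={2,4,6,7} D(U)={2,3,4,5,6,7} D(V)={2,3,4,5,6,7}: Z {2,4,6,7}->{2,4}; U {2,3,4,5,6,7}->{2,3,4,5}; V {2,3,4,5,6,7}->{4,5,6,7}
Constraint 3 (U != Z) on D(U)={2,3,4,5} D(Z)={2,4}: no change
Constraint 4 (Z < V) on D(Z)={2,4} D(V)={4,5,6,7}: no change
So after all 4 constraints: D(Z) = {2,4}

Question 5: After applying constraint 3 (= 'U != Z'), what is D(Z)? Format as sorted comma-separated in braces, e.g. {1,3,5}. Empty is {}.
Answer: {2,4}

Derivation:
Constraint 1 (W != V) on D(W)={2,3,4,6,7} D(V)={2,3,4,5,6,7}: no change
Constraint 2 (Z + U = V) on D(Z)={2,4,6,7} D(U)={2,3,4,5,6,7} D(V)={2,3,4,5,6,7}: Z {2,4,6,7}->{2,4}; U {2,3,4,5,6,7}->{2,3,4,5}; V {2,3,4,5,6,7}->{4,5,6,7}
Constraint 3 (U != Z) on D(U)={2,3,4,5} D(Z)={2,4}: no change
So after constraint 3: D(Z) = {2,4}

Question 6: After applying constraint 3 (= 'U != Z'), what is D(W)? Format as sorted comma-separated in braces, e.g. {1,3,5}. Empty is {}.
Constraint 1 (W != V) on D(W)={2,3,4,6,7} D(V)={2,3,4,5,6,7}: no change
Constraint 2 (Z + U = V) on D(Z)={2,4,6,7} D(U)={2,3,4,5,6,7} D(V)={2,3,4,5,6,7}: Z {2,4,6,7}->{2,4}; U {2,3,4,5,6,7}->{2,3,4,5}; V {2,3,4,5,6,7}->{4,5,6,7}
Constraint 3 (U != Z) on D(U)={2,3,4,5} D(Z)={2,4}: no change
So after constraint 3: D(W) = {2,3,4,6,7}

Answer: {2,3,4,6,7}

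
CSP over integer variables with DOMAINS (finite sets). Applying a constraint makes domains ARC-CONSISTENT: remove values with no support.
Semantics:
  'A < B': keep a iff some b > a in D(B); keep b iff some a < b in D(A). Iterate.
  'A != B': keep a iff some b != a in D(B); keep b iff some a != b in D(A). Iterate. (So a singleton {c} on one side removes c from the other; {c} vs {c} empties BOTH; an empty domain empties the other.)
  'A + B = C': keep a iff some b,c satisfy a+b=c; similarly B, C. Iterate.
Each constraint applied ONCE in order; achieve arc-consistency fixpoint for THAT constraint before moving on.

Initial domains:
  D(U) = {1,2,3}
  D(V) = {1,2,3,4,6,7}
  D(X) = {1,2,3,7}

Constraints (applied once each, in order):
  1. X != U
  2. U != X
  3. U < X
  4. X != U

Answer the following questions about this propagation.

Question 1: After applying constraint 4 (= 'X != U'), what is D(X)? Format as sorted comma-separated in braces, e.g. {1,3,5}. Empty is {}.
Constraint 1 (X != U) on D(X)={1,2,3,7} D(U)={1,2,3}: no change
Constraint 2 (U != X) on D(U)={1,2,3} D(X)={1,2,3,7}: no change
Constraint 3 (U < X) on D(U)={1,2,3} D(X)={1,2,3,7}: X {1,2,3,7}->{2,3,7}
Constraint 4 (X != U) on D(X)={2,3,7} D(U)={1,2,3}: no change
So after constraint 4: D(X) = {2,3,7}

Answer: {2,3,7}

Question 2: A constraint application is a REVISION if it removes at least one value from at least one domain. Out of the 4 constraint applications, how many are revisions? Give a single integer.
Constraint 1 (X != U) on D(X)={1,2,3,7} D(U)={1,2,3}: no change => not a revision
Constraint 2 (U != X) on D(U)={1,2,3} D(X)={1,2,3,7}: no change => not a revision
Constraint 3 (U < X) on D(U)={1,2,3} D(X)={1,2,3,7}: X {1,2,3,7}->{2,3,7} => REVISION
Constraint 4 (X != U) on D(X)={2,3,7} D(U)={1,2,3}: no change => not a revision
Total revisions = 1

Answer: 1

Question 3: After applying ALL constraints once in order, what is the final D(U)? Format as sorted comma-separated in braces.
Answer: {1,2,3}

Derivation:
Constraint 1 (X != U) on D(X)={1,2,3,7} D(U)={1,2,3}: no change
Constraint 2 (U != X) on D(U)={1,2,3} D(X)={1,2,3,7}: no change
Constraint 3 (U < X) on D(U)={1,2,3} D(X)={1,2,3,7}: X {1,2,3,7}->{2,3,7}
Constraint 4 (X != U) on D(X)={2,3,7} D(U)={1,2,3}: no change
So after all 4 constraints: D(U) = {1,2,3}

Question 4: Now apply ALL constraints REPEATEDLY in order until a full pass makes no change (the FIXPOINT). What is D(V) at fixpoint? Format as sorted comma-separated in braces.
pass 0 (initial): D(V)={1,2,3,4,6,7}
pass 1: X {1,2,3,7}->{2,3,7}
pass 2: no change
Fixpoint after 2 passes: D(V) = {1,2,3,4,6,7}

Answer: {1,2,3,4,6,7}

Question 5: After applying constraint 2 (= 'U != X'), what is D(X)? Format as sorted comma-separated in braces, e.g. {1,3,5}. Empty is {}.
Constraint 1 (X != U) on D(X)={1,2,3,7} D(U)={1,2,3}: no change
Constraint 2 (U != X) on D(U)={1,2,3} D(X)={1,2,3,7}: no change
So after constraint 2: D(X) = {1,2,3,7}

Answer: {1,2,3,7}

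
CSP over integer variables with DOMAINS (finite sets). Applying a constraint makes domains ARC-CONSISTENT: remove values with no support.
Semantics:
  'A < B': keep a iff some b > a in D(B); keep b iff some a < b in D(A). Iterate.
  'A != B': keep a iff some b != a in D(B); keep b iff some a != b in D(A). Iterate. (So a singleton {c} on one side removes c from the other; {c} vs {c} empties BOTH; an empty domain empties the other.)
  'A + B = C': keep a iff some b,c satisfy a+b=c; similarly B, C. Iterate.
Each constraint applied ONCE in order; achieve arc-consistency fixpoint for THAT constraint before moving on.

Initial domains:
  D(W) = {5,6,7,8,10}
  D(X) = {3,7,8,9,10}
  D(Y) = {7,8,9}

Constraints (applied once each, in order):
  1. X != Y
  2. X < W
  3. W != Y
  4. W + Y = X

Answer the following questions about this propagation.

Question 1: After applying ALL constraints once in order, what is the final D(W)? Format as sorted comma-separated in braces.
Answer: {}

Derivation:
Constraint 1 (X != Y) on D(X)={3,7,8,9,10} D(Y)={7,8,9}: no change
Constraint 2 (X < W) on D(X)={3,7,8,9,10} D(W)={5,6,7,8,10}: X {3,7,8,9,10}->{3,7,8,9}
Constraint 3 (W != Y) on D(W)={5,6,7,8,10} D(Y)={7,8,9}: no change
Constraint 4 (W + Y = X) on D(W)={5,6,7,8,10} D(Y)={7,8,9} D(X)={3,7,8,9}: W {5,6,7,8,10}->{}; Y {7,8,9}->{}; X {3,7,8,9}->{}
So after all 4 constraints: D(W) = {}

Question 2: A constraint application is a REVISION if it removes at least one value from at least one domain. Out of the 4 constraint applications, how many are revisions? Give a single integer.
Constraint 1 (X != Y) on D(X)={3,7,8,9,10} D(Y)={7,8,9}: no change => not a revision
Constraint 2 (X < W) on D(X)={3,7,8,9,10} D(W)={5,6,7,8,10}: X {3,7,8,9,10}->{3,7,8,9} => REVISION
Constraint 3 (W != Y) on D(W)={5,6,7,8,10} D(Y)={7,8,9}: no change => not a revision
Constraint 4 (W + Y = X) on D(W)={5,6,7,8,10} D(Y)={7,8,9} D(X)={3,7,8,9}: W {5,6,7,8,10}->{}; Y {7,8,9}->{}; X {3,7,8,9}->{} => REVISION
Total revisions = 2

Answer: 2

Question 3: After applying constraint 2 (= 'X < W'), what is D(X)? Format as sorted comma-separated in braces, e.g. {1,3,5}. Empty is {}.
Constraint 1 (X != Y) on D(X)={3,7,8,9,10} D(Y)={7,8,9}: no change
Constraint 2 (X < W) on D(X)={3,7,8,9,10} D(W)={5,6,7,8,10}: X {3,7,8,9,10}->{3,7,8,9}
So after constraint 2: D(X) = {3,7,8,9}

Answer: {3,7,8,9}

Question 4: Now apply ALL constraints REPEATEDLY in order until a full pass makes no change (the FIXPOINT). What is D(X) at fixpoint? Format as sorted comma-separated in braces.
Answer: {}

Derivation:
pass 0 (initial): D(X)={3,7,8,9,10}
pass 1: W {5,6,7,8,10}->{}; X {3,7,8,9,10}->{}; Y {7,8,9}->{}
pass 2: no change
Fixpoint after 2 passes: D(X) = {}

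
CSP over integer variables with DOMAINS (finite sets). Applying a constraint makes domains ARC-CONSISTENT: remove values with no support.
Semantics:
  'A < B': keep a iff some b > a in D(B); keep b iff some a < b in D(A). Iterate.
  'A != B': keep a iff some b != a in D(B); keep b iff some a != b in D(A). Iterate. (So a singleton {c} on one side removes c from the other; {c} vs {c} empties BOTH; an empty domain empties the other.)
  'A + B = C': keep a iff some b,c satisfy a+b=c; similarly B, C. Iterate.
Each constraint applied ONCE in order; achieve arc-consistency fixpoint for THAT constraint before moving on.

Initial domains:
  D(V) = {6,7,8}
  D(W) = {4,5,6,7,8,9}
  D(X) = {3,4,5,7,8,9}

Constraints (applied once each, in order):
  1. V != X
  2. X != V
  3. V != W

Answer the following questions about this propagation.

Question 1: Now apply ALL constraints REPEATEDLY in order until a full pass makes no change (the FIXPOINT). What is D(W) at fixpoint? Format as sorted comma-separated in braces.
Answer: {4,5,6,7,8,9}

Derivation:
pass 0 (initial): D(W)={4,5,6,7,8,9}
pass 1: no change
Fixpoint after 1 passes: D(W) = {4,5,6,7,8,9}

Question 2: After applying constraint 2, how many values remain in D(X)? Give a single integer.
Constraint 1 (V != X) on D(V)={6,7,8} D(X)={3,4,5,7,8,9}: no change
Constraint 2 (X != V) on D(X)={3,4,5,7,8,9} D(V)={6,7,8}: no change
So after constraint 2: D(X)={3,4,5,7,8,9}, size = 6

Answer: 6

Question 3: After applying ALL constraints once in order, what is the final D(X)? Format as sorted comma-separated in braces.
Answer: {3,4,5,7,8,9}

Derivation:
Constraint 1 (V != X) on D(V)={6,7,8} D(X)={3,4,5,7,8,9}: no change
Constraint 2 (X != V) on D(X)={3,4,5,7,8,9} D(V)={6,7,8}: no change
Constraint 3 (V != W) on D(V)={6,7,8} D(W)={4,5,6,7,8,9}: no change
So after all 3 constraints: D(X) = {3,4,5,7,8,9}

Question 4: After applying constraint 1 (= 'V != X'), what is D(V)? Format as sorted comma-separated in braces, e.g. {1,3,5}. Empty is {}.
Constraint 1 (V != X) on D(V)={6,7,8} D(X)={3,4,5,7,8,9}: no change
So after constraint 1: D(V) = {6,7,8}

Answer: {6,7,8}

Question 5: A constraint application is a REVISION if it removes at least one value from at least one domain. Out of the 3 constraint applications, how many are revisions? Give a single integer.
Constraint 1 (V != X) on D(V)={6,7,8} D(X)={3,4,5,7,8,9}: no change => not a revision
Constraint 2 (X != V) on D(X)={3,4,5,7,8,9} D(V)={6,7,8}: no change => not a revision
Constraint 3 (V != W) on D(V)={6,7,8} D(W)={4,5,6,7,8,9}: no change => not a revision
Total revisions = 0

Answer: 0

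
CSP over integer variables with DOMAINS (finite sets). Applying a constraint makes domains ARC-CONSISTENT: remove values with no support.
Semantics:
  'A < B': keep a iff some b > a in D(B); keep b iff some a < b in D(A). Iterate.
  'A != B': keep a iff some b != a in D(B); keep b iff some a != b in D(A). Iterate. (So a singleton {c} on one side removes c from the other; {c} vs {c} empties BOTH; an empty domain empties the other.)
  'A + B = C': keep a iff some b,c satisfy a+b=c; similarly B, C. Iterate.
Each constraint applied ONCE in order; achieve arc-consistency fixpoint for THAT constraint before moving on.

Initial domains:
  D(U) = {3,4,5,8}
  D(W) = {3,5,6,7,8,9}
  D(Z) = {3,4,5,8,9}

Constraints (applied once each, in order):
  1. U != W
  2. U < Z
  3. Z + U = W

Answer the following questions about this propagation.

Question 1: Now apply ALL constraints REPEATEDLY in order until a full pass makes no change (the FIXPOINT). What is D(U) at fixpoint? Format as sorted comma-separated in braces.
pass 0 (initial): D(U)={3,4,5,8}
pass 1: U {3,4,5,8}->{3,4,5}; W {3,5,6,7,8,9}->{7,8,9}; Z {3,4,5,8,9}->{4,5}
pass 2: U {3,4,5}->{3,4}
pass 3: no change
Fixpoint after 3 passes: D(U) = {3,4}

Answer: {3,4}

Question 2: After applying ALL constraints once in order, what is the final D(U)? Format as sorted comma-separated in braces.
Answer: {3,4,5}

Derivation:
Constraint 1 (U != W) on D(U)={3,4,5,8} D(W)={3,5,6,7,8,9}: no change
Constraint 2 (U < Z) on D(U)={3,4,5,8} D(Z)={3,4,5,8,9}: Z {3,4,5,8,9}->{4,5,8,9}
Constraint 3 (Z + U = W) on D(Z)={4,5,8,9} D(U)={3,4,5,8} D(W)={3,5,6,7,8,9}: Z {4,5,8,9}->{4,5}; U {3,4,5,8}->{3,4,5}; W {3,5,6,7,8,9}->{7,8,9}
So after all 3 constraints: D(U) = {3,4,5}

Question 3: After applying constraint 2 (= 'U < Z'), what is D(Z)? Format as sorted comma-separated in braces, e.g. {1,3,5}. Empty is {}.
Constraint 1 (U != W) on D(U)={3,4,5,8} D(W)={3,5,6,7,8,9}: no change
Constraint 2 (U < Z) on D(U)={3,4,5,8} D(Z)={3,4,5,8,9}: Z {3,4,5,8,9}->{4,5,8,9}
So after constraint 2: D(Z) = {4,5,8,9}

Answer: {4,5,8,9}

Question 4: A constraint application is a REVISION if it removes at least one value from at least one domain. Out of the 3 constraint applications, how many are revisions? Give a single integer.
Answer: 2

Derivation:
Constraint 1 (U != W) on D(U)={3,4,5,8} D(W)={3,5,6,7,8,9}: no change => not a revision
Constraint 2 (U < Z) on D(U)={3,4,5,8} D(Z)={3,4,5,8,9}: Z {3,4,5,8,9}->{4,5,8,9} => REVISION
Constraint 3 (Z + U = W) on D(Z)={4,5,8,9} D(U)={3,4,5,8} D(W)={3,5,6,7,8,9}: Z {4,5,8,9}->{4,5}; U {3,4,5,8}->{3,4,5}; W {3,5,6,7,8,9}->{7,8,9} => REVISION
Total revisions = 2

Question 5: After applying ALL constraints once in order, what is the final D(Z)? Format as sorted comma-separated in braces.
Constraint 1 (U != W) on D(U)={3,4,5,8} D(W)={3,5,6,7,8,9}: no change
Constraint 2 (U < Z) on D(U)={3,4,5,8} D(Z)={3,4,5,8,9}: Z {3,4,5,8,9}->{4,5,8,9}
Constraint 3 (Z + U = W) on D(Z)={4,5,8,9} D(U)={3,4,5,8} D(W)={3,5,6,7,8,9}: Z {4,5,8,9}->{4,5}; U {3,4,5,8}->{3,4,5}; W {3,5,6,7,8,9}->{7,8,9}
So after all 3 constraints: D(Z) = {4,5}

Answer: {4,5}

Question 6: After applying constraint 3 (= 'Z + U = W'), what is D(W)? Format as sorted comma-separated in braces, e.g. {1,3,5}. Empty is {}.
Constraint 1 (U != W) on D(U)={3,4,5,8} D(W)={3,5,6,7,8,9}: no change
Constraint 2 (U < Z) on D(U)={3,4,5,8} D(Z)={3,4,5,8,9}: Z {3,4,5,8,9}->{4,5,8,9}
Constraint 3 (Z + U = W) on D(Z)={4,5,8,9} D(U)={3,4,5,8} D(W)={3,5,6,7,8,9}: Z {4,5,8,9}->{4,5}; U {3,4,5,8}->{3,4,5}; W {3,5,6,7,8,9}->{7,8,9}
So after constraint 3: D(W) = {7,8,9}

Answer: {7,8,9}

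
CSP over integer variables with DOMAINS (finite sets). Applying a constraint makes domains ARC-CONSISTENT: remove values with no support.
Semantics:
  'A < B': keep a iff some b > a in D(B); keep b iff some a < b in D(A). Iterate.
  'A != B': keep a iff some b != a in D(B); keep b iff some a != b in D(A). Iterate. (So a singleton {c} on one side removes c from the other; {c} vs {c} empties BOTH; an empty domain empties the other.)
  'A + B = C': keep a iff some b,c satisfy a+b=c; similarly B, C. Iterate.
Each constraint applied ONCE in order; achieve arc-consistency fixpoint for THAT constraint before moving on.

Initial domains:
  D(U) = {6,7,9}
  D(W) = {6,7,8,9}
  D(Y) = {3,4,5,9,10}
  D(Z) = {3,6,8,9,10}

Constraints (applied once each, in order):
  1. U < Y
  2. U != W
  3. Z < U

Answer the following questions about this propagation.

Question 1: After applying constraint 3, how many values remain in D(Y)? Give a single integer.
Constraint 1 (U < Y) on D(U)={6,7,9} D(Y)={3,4,5,9,10}: Y {3,4,5,9,10}->{9,10}
Constraint 2 (U != W) on D(U)={6,7,9} D(W)={6,7,8,9}: no change
Constraint 3 (Z < U) on D(Z)={3,6,8,9,10} D(U)={6,7,9}: Z {3,6,8,9,10}->{3,6,8}
So after constraint 3: D(Y)={9,10}, size = 2

Answer: 2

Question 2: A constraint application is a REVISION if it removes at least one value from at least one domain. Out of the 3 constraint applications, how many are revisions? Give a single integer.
Constraint 1 (U < Y) on D(U)={6,7,9} D(Y)={3,4,5,9,10}: Y {3,4,5,9,10}->{9,10} => REVISION
Constraint 2 (U != W) on D(U)={6,7,9} D(W)={6,7,8,9}: no change => not a revision
Constraint 3 (Z < U) on D(Z)={3,6,8,9,10} D(U)={6,7,9}: Z {3,6,8,9,10}->{3,6,8} => REVISION
Total revisions = 2

Answer: 2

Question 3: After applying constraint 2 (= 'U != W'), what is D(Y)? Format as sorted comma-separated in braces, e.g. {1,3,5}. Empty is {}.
Constraint 1 (U < Y) on D(U)={6,7,9} D(Y)={3,4,5,9,10}: Y {3,4,5,9,10}->{9,10}
Constraint 2 (U != W) on D(U)={6,7,9} D(W)={6,7,8,9}: no change
So after constraint 2: D(Y) = {9,10}

Answer: {9,10}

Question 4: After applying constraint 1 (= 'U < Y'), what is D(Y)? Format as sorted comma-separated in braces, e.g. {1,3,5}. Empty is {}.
Constraint 1 (U < Y) on D(U)={6,7,9} D(Y)={3,4,5,9,10}: Y {3,4,5,9,10}->{9,10}
So after constraint 1: D(Y) = {9,10}

Answer: {9,10}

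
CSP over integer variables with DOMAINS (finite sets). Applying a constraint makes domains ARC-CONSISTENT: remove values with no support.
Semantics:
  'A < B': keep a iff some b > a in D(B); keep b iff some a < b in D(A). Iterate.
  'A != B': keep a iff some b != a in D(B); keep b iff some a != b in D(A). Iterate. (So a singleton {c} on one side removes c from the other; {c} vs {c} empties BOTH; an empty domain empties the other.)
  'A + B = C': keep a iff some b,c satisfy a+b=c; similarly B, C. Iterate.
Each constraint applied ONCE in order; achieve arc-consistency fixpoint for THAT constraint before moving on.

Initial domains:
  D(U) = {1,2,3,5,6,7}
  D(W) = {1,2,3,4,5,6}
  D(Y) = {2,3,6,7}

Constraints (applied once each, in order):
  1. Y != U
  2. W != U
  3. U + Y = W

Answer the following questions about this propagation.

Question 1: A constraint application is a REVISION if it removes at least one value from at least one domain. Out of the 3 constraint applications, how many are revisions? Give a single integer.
Answer: 1

Derivation:
Constraint 1 (Y != U) on D(Y)={2,3,6,7} D(U)={1,2,3,5,6,7}: no change => not a revision
Constraint 2 (W != U) on D(W)={1,2,3,4,5,6} D(U)={1,2,3,5,6,7}: no change => not a revision
Constraint 3 (U + Y = W) on D(U)={1,2,3,5,6,7} D(Y)={2,3,6,7} D(W)={1,2,3,4,5,6}: U {1,2,3,5,6,7}->{1,2,3}; Y {2,3,6,7}->{2,3}; W {1,2,3,4,5,6}->{3,4,5,6} => REVISION
Total revisions = 1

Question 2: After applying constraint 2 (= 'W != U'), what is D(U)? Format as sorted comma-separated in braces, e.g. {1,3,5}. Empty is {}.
Answer: {1,2,3,5,6,7}

Derivation:
Constraint 1 (Y != U) on D(Y)={2,3,6,7} D(U)={1,2,3,5,6,7}: no change
Constraint 2 (W != U) on D(W)={1,2,3,4,5,6} D(U)={1,2,3,5,6,7}: no change
So after constraint 2: D(U) = {1,2,3,5,6,7}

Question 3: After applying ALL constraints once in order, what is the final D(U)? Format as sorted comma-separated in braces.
Constraint 1 (Y != U) on D(Y)={2,3,6,7} D(U)={1,2,3,5,6,7}: no change
Constraint 2 (W != U) on D(W)={1,2,3,4,5,6} D(U)={1,2,3,5,6,7}: no change
Constraint 3 (U + Y = W) on D(U)={1,2,3,5,6,7} D(Y)={2,3,6,7} D(W)={1,2,3,4,5,6}: U {1,2,3,5,6,7}->{1,2,3}; Y {2,3,6,7}->{2,3}; W {1,2,3,4,5,6}->{3,4,5,6}
So after all 3 constraints: D(U) = {1,2,3}

Answer: {1,2,3}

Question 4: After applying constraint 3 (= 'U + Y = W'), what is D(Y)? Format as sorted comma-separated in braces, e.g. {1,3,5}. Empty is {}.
Answer: {2,3}

Derivation:
Constraint 1 (Y != U) on D(Y)={2,3,6,7} D(U)={1,2,3,5,6,7}: no change
Constraint 2 (W != U) on D(W)={1,2,3,4,5,6} D(U)={1,2,3,5,6,7}: no change
Constraint 3 (U + Y = W) on D(U)={1,2,3,5,6,7} D(Y)={2,3,6,7} D(W)={1,2,3,4,5,6}: U {1,2,3,5,6,7}->{1,2,3}; Y {2,3,6,7}->{2,3}; W {1,2,3,4,5,6}->{3,4,5,6}
So after constraint 3: D(Y) = {2,3}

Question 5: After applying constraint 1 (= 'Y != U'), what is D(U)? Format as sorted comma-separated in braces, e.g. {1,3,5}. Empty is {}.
Answer: {1,2,3,5,6,7}

Derivation:
Constraint 1 (Y != U) on D(Y)={2,3,6,7} D(U)={1,2,3,5,6,7}: no change
So after constraint 1: D(U) = {1,2,3,5,6,7}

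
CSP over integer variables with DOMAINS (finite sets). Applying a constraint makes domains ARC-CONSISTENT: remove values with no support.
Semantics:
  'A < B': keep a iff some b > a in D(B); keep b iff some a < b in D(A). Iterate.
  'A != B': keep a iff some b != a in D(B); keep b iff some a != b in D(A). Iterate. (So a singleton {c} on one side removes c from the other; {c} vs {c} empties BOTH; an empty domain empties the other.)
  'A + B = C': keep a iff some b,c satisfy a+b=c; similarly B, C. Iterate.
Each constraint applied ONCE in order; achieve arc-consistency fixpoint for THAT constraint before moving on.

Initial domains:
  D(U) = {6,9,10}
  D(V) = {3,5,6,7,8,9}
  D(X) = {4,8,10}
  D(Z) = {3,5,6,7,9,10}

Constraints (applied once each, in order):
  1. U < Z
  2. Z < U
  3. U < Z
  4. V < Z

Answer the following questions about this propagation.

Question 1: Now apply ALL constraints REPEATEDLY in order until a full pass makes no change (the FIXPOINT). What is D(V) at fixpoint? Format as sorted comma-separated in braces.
pass 0 (initial): D(V)={3,5,6,7,8,9}
pass 1: U {6,9,10}->{}; V {3,5,6,7,8,9}->{}; Z {3,5,6,7,9,10}->{}
pass 2: no change
Fixpoint after 2 passes: D(V) = {}

Answer: {}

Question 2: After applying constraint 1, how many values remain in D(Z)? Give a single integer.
Constraint 1 (U < Z) on D(U)={6,9,10} D(Z)={3,5,6,7,9,10}: U {6,9,10}->{6,9}; Z {3,5,6,7,9,10}->{7,9,10}
So after constraint 1: D(Z)={7,9,10}, size = 3

Answer: 3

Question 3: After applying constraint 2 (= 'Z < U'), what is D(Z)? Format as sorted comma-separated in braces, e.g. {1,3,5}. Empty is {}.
Answer: {7}

Derivation:
Constraint 1 (U < Z) on D(U)={6,9,10} D(Z)={3,5,6,7,9,10}: U {6,9,10}->{6,9}; Z {3,5,6,7,9,10}->{7,9,10}
Constraint 2 (Z < U) on D(Z)={7,9,10} D(U)={6,9}: Z {7,9,10}->{7}; U {6,9}->{9}
So after constraint 2: D(Z) = {7}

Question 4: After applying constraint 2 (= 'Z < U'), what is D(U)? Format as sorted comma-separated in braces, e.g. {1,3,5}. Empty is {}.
Constraint 1 (U < Z) on D(U)={6,9,10} D(Z)={3,5,6,7,9,10}: U {6,9,10}->{6,9}; Z {3,5,6,7,9,10}->{7,9,10}
Constraint 2 (Z < U) on D(Z)={7,9,10} D(U)={6,9}: Z {7,9,10}->{7}; U {6,9}->{9}
So after constraint 2: D(U) = {9}

Answer: {9}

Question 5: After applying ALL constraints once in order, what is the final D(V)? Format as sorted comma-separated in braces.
Answer: {}

Derivation:
Constraint 1 (U < Z) on D(U)={6,9,10} D(Z)={3,5,6,7,9,10}: U {6,9,10}->{6,9}; Z {3,5,6,7,9,10}->{7,9,10}
Constraint 2 (Z < U) on D(Z)={7,9,10} D(U)={6,9}: Z {7,9,10}->{7}; U {6,9}->{9}
Constraint 3 (U < Z) on D(U)={9} D(Z)={7}: U {9}->{}; Z {7}->{}
Constraint 4 (V < Z) on D(V)={3,5,6,7,8,9} D(Z)={}: V {3,5,6,7,8,9}->{}
So after all 4 constraints: D(V) = {}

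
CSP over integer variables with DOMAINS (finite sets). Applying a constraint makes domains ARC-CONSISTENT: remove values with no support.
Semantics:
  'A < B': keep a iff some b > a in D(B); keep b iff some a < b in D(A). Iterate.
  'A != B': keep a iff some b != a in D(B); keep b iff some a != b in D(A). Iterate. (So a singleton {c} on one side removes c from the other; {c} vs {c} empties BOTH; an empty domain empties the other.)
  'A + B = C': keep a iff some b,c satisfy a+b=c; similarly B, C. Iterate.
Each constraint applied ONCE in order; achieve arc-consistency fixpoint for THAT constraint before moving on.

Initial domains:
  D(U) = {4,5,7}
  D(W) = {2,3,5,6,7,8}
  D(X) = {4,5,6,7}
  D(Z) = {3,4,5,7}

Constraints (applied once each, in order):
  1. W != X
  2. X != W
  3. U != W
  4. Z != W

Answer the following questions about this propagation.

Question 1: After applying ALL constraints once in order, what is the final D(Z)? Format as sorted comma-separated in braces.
Answer: {3,4,5,7}

Derivation:
Constraint 1 (W != X) on D(W)={2,3,5,6,7,8} D(X)={4,5,6,7}: no change
Constraint 2 (X != W) on D(X)={4,5,6,7} D(W)={2,3,5,6,7,8}: no change
Constraint 3 (U != W) on D(U)={4,5,7} D(W)={2,3,5,6,7,8}: no change
Constraint 4 (Z != W) on D(Z)={3,4,5,7} D(W)={2,3,5,6,7,8}: no change
So after all 4 constraints: D(Z) = {3,4,5,7}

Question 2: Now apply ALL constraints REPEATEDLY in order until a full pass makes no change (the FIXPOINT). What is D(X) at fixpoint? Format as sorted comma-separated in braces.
pass 0 (initial): D(X)={4,5,6,7}
pass 1: no change
Fixpoint after 1 passes: D(X) = {4,5,6,7}

Answer: {4,5,6,7}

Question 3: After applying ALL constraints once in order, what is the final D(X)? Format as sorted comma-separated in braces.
Constraint 1 (W != X) on D(W)={2,3,5,6,7,8} D(X)={4,5,6,7}: no change
Constraint 2 (X != W) on D(X)={4,5,6,7} D(W)={2,3,5,6,7,8}: no change
Constraint 3 (U != W) on D(U)={4,5,7} D(W)={2,3,5,6,7,8}: no change
Constraint 4 (Z != W) on D(Z)={3,4,5,7} D(W)={2,3,5,6,7,8}: no change
So after all 4 constraints: D(X) = {4,5,6,7}

Answer: {4,5,6,7}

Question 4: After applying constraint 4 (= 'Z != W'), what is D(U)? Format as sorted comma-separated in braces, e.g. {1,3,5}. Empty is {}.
Answer: {4,5,7}

Derivation:
Constraint 1 (W != X) on D(W)={2,3,5,6,7,8} D(X)={4,5,6,7}: no change
Constraint 2 (X != W) on D(X)={4,5,6,7} D(W)={2,3,5,6,7,8}: no change
Constraint 3 (U != W) on D(U)={4,5,7} D(W)={2,3,5,6,7,8}: no change
Constraint 4 (Z != W) on D(Z)={3,4,5,7} D(W)={2,3,5,6,7,8}: no change
So after constraint 4: D(U) = {4,5,7}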